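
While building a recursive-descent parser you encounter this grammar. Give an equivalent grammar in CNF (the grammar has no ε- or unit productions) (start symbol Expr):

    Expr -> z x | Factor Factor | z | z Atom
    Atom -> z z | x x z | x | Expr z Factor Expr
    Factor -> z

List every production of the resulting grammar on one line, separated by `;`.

Introduce a nonterminal for each terminal appearing in a rule of length ≥ 2: X1 → z, X2 → x.
Binarize each right-hand side of length ≥ 3 by chaining fresh nonterminals (Y1, Y2, …): affected rules were Atom → X2 X2 X1; Atom → Expr X1 Factor Expr.

Expr -> X1 X2 | Factor Factor | z | X1 Atom; Atom -> X1 X1 | X2 Y1 | x | Expr Y2; Factor -> z; X1 -> z; X2 -> x; Y1 -> X2 X1; Y2 -> X1 Y3; Y3 -> Factor Expr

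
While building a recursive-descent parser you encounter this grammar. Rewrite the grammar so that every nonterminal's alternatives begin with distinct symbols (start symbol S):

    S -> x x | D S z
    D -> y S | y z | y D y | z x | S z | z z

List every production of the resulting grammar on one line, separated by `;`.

D has alternatives sharing prefix 'y': factor to D → y D' with D' → S | z | D y.
D has alternatives sharing prefix 'z': factor to D → z D'' with D'' → x | z.

S -> x x | D S z; D -> S z | y D' | z D''; D' -> S | z | D y; D'' -> x | z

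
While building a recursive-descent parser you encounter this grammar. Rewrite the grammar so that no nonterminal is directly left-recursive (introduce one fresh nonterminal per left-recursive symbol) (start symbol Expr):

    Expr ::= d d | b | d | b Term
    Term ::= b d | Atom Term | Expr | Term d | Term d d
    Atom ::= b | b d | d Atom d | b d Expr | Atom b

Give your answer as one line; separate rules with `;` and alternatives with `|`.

Term, Atom are directly left-recursive.
For Term: α = {d, d d}, β = {b d, Atom Term, Expr}. Rewrite as Term → β Term1 and Term1 → α Term1 | ε.
For Atom: α = {b}, β = {b, b d, d Atom d, b d Expr}. Rewrite as Atom → β Atom1 and Atom1 → α Atom1 | ε.

Expr ::= d d | b | d | b Term; Term ::= b d Term1 | Atom Term Term1 | Expr Term1; Atom ::= b Atom1 | b d Atom1 | d Atom d Atom1 | b d Expr Atom1; Term1 ::= d Term1 | d d Term1 | ε; Atom1 ::= b Atom1 | ε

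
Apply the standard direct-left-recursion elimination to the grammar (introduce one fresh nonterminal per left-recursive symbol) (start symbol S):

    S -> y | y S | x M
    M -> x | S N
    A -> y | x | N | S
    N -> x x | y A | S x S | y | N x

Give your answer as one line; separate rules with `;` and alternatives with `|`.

S -> y | y S | x M; M -> x | S N; A -> y | x | N | S; N -> x x N' | y A N' | S x S N' | y N'; N' -> x N' | ε

Directly left-recursive nonterminal: N.
For N: α = {x}, β = {x x, y A, S x S, y}. Rewrite as N → β N' and N' → α N' | ε.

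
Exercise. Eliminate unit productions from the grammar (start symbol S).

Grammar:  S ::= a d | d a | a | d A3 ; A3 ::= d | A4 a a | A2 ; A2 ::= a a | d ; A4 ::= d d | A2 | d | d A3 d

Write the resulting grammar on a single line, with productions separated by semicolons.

S ::= a d | d a | a | d A3; A3 ::= a a | d | A4 a a; A2 ::= a a | d; A4 ::= d d | d | d A3 d | a a

Unit pairs: A3 ⇒* {A2}; A4 ⇒* {A2}.
For each unit pair (A, B), copy every non-unit production of B to A, then drop all unit productions.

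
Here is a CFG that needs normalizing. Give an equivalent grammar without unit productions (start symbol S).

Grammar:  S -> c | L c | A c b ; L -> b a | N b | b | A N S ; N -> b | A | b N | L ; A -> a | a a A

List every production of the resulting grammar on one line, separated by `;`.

S -> c | L c | A c b; L -> b a | N b | b | A N S; N -> b a | N b | b | A N S | b N | a | a a A; A -> a | a a A

Unit pairs: N ⇒* {A, L}.
Replace each nonterminal's rules with the union of the non-unit rules of every nonterminal it unit-derives.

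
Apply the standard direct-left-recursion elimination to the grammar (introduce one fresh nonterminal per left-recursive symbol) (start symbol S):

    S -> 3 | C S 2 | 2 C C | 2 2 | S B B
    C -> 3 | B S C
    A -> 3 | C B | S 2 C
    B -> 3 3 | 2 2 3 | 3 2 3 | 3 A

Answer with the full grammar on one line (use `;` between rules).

S is directly left-recursive.
For S: α = {B B}, β = {3, C S 2, 2 C C, 2 2}. Rewrite as S → β S' and S' → α S' | ε.

S -> 3 S' | C S 2 S' | 2 C C S' | 2 2 S'; C -> 3 | B S C; A -> 3 | C B | S 2 C; B -> 3 3 | 2 2 3 | 3 2 3 | 3 A; S' -> B B S' | ε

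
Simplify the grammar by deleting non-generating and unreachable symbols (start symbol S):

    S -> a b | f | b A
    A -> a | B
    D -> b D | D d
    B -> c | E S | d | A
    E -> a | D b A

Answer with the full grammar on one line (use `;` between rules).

Generating nonterminals: {A, B, E, S}.
Reachable from S after that: {A, B, E, S}.
Removed useless symbols: {D} and every production mentioning them.

S -> a b | f | b A; A -> a | B; B -> c | E S | d | A; E -> a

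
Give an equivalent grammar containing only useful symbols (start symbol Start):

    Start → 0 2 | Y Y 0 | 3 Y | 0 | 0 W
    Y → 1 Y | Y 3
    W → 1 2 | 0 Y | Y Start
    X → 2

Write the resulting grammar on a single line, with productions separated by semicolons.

Generating nonterminals: {Start, W, X}.
Reachable from Start after that: {Start, W}.
Removed useless symbols: {X, Y} and every production mentioning them.

Start → 0 2 | 0 | 0 W; W → 1 2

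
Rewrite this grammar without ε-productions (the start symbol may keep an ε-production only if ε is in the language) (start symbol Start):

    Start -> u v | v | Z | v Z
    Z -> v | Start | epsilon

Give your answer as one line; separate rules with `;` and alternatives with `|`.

Start -> u v | v | Z | v Z | ε; Z -> v | Start

Nullable set = {Start, Z}.
ε ∈ L(G) since Start is nullable, so keep Start → ε.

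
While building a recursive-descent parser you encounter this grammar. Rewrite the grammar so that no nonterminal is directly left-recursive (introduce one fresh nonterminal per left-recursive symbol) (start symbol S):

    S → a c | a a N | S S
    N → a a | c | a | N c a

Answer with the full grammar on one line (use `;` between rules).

Directly left-recursive nonterminals: S, N.
For S: α = {S}, β = {a c, a a N}. Rewrite as S → β S' and S' → α S' | ε.
For N: α = {c a}, β = {a a, c, a}. Rewrite as N → β N' and N' → α N' | ε.

S → a c S' | a a N S'; N → a a N' | c N' | a N'; S' → S S' | ε; N' → c a N' | ε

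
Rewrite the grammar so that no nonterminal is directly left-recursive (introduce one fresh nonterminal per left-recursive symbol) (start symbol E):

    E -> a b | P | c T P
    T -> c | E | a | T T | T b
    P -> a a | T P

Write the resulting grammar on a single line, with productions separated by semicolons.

Left recursion appears on T.
For T: α = {T, b}, β = {c, E, a}. Rewrite as T → β T' and T' → α T' | ε.

E -> a b | P | c T P; T -> c T' | E T' | a T'; P -> a a | T P; T' -> T T' | b T' | ε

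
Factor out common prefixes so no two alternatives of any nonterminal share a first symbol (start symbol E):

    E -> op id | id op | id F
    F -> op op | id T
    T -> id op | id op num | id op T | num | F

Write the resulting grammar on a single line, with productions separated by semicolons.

E has alternatives sharing prefix 'id': factor to E → id E' with E' → op | F.
T has alternatives sharing prefix 'id op': factor to T → id op T' with T' → ε | num | T.

E -> op id | id E'; F -> op op | id T; T -> num | F | id op T'; E' -> op | F; T' -> ε | num | T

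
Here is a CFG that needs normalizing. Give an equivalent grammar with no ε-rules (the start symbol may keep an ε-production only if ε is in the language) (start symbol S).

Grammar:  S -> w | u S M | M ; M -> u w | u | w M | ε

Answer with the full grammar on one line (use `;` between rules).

Nullable nonterminals: {M, S}.
ε ∈ L(G) since S is nullable, so keep S → ε.
Expand every rule over subsets of its nullable positions: S → u S M gives u S M | u S | u M | u. M → w M gives w M | w.

S -> w | u S M | u S | u M | u | M | ε; M -> u w | u | w M | w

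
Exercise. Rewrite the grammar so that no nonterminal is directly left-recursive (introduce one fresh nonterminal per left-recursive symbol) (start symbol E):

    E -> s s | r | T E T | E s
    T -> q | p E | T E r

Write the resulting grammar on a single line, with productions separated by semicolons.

Left recursion appears on E, T.
For E: α = {s}, β = {s s, r, T E T}. Rewrite as E → β E' and E' → α E' | ε.
For T: α = {E r}, β = {q, p E}. Rewrite as T → β T' and T' → α T' | ε.

E -> s s E' | r E' | T E T E'; T -> q T' | p E T'; E' -> s E' | ε; T' -> E r T' | ε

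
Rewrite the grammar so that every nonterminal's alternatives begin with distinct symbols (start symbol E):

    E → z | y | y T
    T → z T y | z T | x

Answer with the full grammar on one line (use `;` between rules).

E → z | y E'; T → x | z T T'; E' → ε | T; T' → y | ε

E has alternatives sharing prefix 'y': factor to E → y E' with E' → ε | T.
T has alternatives sharing prefix 'z T': factor to T → z T T' with T' → y | ε.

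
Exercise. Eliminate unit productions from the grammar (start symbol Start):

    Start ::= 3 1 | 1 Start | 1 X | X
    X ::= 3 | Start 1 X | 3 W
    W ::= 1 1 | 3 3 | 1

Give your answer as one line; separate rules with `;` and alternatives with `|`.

Start ::= 3 1 | 1 Start | 1 X | 3 | Start 1 X | 3 W; X ::= 3 | Start 1 X | 3 W; W ::= 1 1 | 3 3 | 1

Unit pairs: Start ⇒* {X}.
Replace each nonterminal's rules with the union of the non-unit rules of every nonterminal it unit-derives.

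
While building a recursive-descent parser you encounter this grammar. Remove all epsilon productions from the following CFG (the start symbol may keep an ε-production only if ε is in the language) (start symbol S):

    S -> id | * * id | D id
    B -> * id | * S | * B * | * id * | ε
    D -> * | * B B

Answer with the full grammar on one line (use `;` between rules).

The nullable symbols are {B}.
ε ∉ L(G), so no ε-production is kept.
For each production, add variants omitting each subset of nullable occurrences: B → * B * gives * B * | * *. D → * B B gives * B B | * B.

S -> id | * * id | D id; B -> * id | * S | * B * | * * | * id *; D -> * | * B B | * B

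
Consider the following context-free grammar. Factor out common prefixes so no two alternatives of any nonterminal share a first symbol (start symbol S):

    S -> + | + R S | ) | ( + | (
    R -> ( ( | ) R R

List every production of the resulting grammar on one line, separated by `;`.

S has alternatives sharing prefix '+': factor to S → + S' with S' → ε | R S.
S has alternatives sharing prefix '(': factor to S → ( S'' with S'' → + | ε.

S -> ) | + S' | ( S''; R -> ( ( | ) R R; S' -> ε | R S; S'' -> + | ε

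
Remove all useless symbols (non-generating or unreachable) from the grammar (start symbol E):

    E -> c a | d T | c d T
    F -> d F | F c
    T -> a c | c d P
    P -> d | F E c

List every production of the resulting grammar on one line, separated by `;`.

E -> c a | d T | c d T; T -> a c | c d P; P -> d

Generating nonterminals: {E, P, T}.
Reachable from E after that: {E, P, T}.
Removed useless symbols: {F} and every production mentioning them.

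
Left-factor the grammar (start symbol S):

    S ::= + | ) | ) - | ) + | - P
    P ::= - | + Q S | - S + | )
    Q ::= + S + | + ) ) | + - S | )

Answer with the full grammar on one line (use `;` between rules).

S ::= + | - P | ) S'; P ::= + Q S | ) | - P'; Q ::= ) | + Q'; S' ::= epsilon | - | +; P' ::= epsilon | S +; Q' ::= S + | ) ) | - S

S has alternatives sharing prefix ')': factor to S → ) S' with S' → ε | - | +.
P has alternatives sharing prefix '-': factor to P → - P' with P' → ε | S +.
Q has alternatives sharing prefix '+': factor to Q → + Q' with Q' → S + | ) ) | - S.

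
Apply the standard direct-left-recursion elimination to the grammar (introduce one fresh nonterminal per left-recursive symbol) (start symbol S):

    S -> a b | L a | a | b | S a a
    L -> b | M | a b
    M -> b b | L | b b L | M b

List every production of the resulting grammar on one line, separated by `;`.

S -> a b S' | L a S' | a S' | b S'; L -> b | M | a b; M -> b b M' | L M' | b b L M'; S' -> a a S' | ε; M' -> b M' | ε

Left recursion appears on S, M.
For S: α = {a a}, β = {a b, L a, a, b}. Rewrite as S → β S' and S' → α S' | ε.
For M: α = {b}, β = {b b, L, b b L}. Rewrite as M → β M' and M' → α M' | ε.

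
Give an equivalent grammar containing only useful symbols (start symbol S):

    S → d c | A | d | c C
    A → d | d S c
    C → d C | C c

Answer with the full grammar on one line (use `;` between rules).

Generating nonterminals: {A, S}.
Reachable from S after that: {A, S}.
Removed useless symbols: {C} and every production mentioning them.

S → d c | A | d; A → d | d S c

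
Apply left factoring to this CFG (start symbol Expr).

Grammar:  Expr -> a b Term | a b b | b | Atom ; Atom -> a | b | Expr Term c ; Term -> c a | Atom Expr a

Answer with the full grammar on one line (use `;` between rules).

Expr -> b | Atom | a b Expr1; Atom -> a | b | Expr Term c; Term -> c a | Atom Expr a; Expr1 -> Term | b

Expr has alternatives sharing prefix 'a b': factor to Expr → a b Expr1 with Expr1 → Term | b.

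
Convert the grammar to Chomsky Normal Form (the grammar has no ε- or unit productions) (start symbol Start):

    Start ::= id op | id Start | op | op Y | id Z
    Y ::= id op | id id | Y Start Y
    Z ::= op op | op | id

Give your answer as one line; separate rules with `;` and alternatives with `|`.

Introduce a nonterminal for each terminal appearing in a rule of length ≥ 2: X1 → id, X2 → op.
Binarize each right-hand side of length ≥ 3 by chaining fresh nonterminals (Y1, Y2, …): affected rules were Y → Y Start Y.

Start ::= X1 X2 | X1 Start | op | X2 Y | X1 Z; Y ::= X1 X2 | X1 X1 | Y Y1; Z ::= X2 X2 | op | id; X1 ::= id; X2 ::= op; Y1 ::= Start Y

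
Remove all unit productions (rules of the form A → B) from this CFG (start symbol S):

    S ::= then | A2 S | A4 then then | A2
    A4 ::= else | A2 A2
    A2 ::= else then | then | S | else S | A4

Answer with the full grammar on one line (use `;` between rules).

S ::= else | A2 A2 | else then | then | else S | A2 S | A4 then then; A4 ::= else | A2 A2; A2 ::= else | A2 A2 | else then | then | else S | A2 S | A4 then then

Unit pairs: A2 ⇒* {A4, S}; S ⇒* {A2, A4}.
For every A with A ⇒* B via unit rules, add B's non-unit alternatives to A; then delete every rule of the form X → Y.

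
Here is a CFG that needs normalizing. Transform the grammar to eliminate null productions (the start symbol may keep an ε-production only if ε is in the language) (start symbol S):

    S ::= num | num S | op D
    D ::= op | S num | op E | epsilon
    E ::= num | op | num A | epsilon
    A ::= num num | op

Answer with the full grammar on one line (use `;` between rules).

Nullable set = {D, E}.
ε ∉ L(G), so no ε-production is kept.
Expand every rule over subsets of its nullable positions: S → op D gives op D | op.

S ::= num | num S | op D | op; D ::= op | S num | op E; E ::= num | op | num A; A ::= num num | op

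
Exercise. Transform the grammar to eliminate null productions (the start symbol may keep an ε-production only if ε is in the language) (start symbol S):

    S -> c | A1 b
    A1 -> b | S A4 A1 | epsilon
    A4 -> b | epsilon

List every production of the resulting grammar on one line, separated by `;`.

The nullable symbols are {A1, A4}.
ε ∉ L(G), so no ε-production is kept.
For each production, add variants omitting each subset of nullable occurrences: S → A1 b gives A1 b | b. A1 → S A4 A1 gives S A4 A1 | S A4 | S A1 | S.

S -> c | A1 b | b; A1 -> b | S A4 A1 | S A4 | S A1 | S; A4 -> b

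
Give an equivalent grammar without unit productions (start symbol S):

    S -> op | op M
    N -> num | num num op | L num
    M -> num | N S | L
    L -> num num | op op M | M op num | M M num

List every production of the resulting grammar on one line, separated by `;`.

S -> op | op M; N -> num | num num op | L num; M -> num num | op op M | M op num | M M num | num | N S; L -> num num | op op M | M op num | M M num

Unit pairs: M ⇒* {L}.
Replace each nonterminal's rules with the union of the non-unit rules of every nonterminal it unit-derives.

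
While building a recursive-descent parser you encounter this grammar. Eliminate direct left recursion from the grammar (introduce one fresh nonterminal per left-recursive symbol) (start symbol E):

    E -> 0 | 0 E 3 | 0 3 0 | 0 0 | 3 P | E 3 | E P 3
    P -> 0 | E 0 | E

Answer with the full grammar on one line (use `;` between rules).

E is directly left-recursive.
For E: α = {3, P 3}, β = {0, 0 E 3, 0 3 0, 0 0, 3 P}. Rewrite as E → β E' and E' → α E' | ε.

E -> 0 E' | 0 E 3 E' | 0 3 0 E' | 0 0 E' | 3 P E'; P -> 0 | E 0 | E; E' -> 3 E' | P 3 E' | ε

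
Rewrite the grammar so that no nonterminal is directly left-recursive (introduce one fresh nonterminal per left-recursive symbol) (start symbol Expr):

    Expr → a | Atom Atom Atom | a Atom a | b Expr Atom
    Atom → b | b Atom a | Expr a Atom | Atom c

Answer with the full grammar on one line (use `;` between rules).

Directly left-recursive nonterminal: Atom.
For Atom: α = {c}, β = {b, b Atom a, Expr a Atom}. Rewrite as Atom → β Atom1 and Atom1 → α Atom1 | ε.

Expr → a | Atom Atom Atom | a Atom a | b Expr Atom; Atom → b Atom1 | b Atom a Atom1 | Expr a Atom Atom1; Atom1 → c Atom1 | ε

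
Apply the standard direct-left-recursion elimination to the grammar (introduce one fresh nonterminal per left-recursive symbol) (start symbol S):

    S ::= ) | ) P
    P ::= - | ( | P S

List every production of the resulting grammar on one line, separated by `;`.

S ::= ) | ) P; P ::= - P' | ( P'; P' ::= S P' | epsilon

Left recursion appears on P.
For P: α = {S}, β = {-, (}. Rewrite as P → β P' and P' → α P' | ε.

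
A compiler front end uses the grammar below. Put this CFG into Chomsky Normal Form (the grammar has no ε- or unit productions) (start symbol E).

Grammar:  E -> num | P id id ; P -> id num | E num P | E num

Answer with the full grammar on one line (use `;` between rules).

Introduce a nonterminal for each terminal appearing in a rule of length ≥ 2: X1 → id, X2 → num.
Binarize each right-hand side of length ≥ 3 by chaining fresh nonterminals (Y1, Y2, …): affected rules were E → P X1 X1; P → E X2 P.

E -> num | P Y1; P -> X1 X2 | E Y2 | E X2; X1 -> id; X2 -> num; Y1 -> X1 X1; Y2 -> X2 P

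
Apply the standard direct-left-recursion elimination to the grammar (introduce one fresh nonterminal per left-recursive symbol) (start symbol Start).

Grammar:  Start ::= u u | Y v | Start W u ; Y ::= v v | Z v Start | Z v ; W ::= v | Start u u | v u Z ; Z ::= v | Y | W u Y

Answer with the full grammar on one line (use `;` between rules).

Start ::= u u Start1 | Y v Start1; Y ::= v v | Z v Start | Z v; W ::= v | Start u u | v u Z; Z ::= v | Y | W u Y; Start1 ::= W u Start1 | eps

Start is directly left-recursive.
For Start: α = {W u}, β = {u u, Y v}. Rewrite as Start → β Start1 and Start1 → α Start1 | ε.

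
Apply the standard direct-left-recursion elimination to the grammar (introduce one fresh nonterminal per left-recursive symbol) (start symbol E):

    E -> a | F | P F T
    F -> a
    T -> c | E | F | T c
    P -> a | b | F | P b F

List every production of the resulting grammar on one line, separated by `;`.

E -> a | F | P F T; F -> a; T -> c T' | E T' | F T'; P -> a P' | b P' | F P'; T' -> c T' | ε; P' -> b F P' | ε

T, P are directly left-recursive.
For T: α = {c}, β = {c, E, F}. Rewrite as T → β T' and T' → α T' | ε.
For P: α = {b F}, β = {a, b, F}. Rewrite as P → β P' and P' → α P' | ε.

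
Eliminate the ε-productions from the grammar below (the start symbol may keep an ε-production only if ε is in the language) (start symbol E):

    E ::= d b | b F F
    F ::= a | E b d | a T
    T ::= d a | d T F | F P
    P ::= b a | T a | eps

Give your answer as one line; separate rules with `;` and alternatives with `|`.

E ::= d b | b F F; F ::= a | E b d | a T; T ::= d a | d T F | F P | F; P ::= b a | T a

Nullable nonterminals: {P}.
ε ∉ L(G), so no ε-production is kept.
Add the nullable-subset variants: T → F P gives F P | F.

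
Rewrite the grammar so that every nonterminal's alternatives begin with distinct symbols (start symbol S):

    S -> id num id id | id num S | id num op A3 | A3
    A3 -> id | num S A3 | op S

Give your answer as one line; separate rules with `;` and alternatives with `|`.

S -> A3 | id num S'; A3 -> id | num S A3 | op S; S' -> id id | S | op A3

S has alternatives sharing prefix 'id num': factor to S → id num S' with S' → id id | S | op A3.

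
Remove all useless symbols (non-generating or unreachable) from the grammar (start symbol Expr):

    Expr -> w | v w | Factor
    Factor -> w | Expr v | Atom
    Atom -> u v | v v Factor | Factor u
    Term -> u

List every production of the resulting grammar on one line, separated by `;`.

Generating nonterminals: {Atom, Expr, Factor, Term}.
Reachable from Expr after that: {Atom, Expr, Factor}.
Removed useless symbols: {Term} and every production mentioning them.

Expr -> w | v w | Factor; Factor -> w | Expr v | Atom; Atom -> u v | v v Factor | Factor u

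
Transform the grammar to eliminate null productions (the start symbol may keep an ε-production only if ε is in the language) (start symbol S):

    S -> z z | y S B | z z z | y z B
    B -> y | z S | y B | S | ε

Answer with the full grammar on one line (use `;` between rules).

Nullable nonterminals: {B}.
ε ∉ L(G), so no ε-production is kept.
For each production, add variants omitting each subset of nullable occurrences: S → y S B gives y S B | y S. S → y z B gives y z B | y z.

S -> z z | y S B | y S | z z z | y z B | y z; B -> y | z S | y B | S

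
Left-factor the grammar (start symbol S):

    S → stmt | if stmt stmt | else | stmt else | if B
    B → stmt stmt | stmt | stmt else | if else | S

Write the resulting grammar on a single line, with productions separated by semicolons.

S has alternatives sharing prefix 'stmt': factor to S → stmt S' with S' → ε | else.
S has alternatives sharing prefix 'if': factor to S → if S'' with S'' → stmt stmt | B.
B has alternatives sharing prefix 'stmt': factor to B → stmt B' with B' → stmt | ε | else.

S → else | stmt S' | if S''; B → if else | S | stmt B'; S' → eps | else; S'' → stmt stmt | B; B' → stmt | eps | else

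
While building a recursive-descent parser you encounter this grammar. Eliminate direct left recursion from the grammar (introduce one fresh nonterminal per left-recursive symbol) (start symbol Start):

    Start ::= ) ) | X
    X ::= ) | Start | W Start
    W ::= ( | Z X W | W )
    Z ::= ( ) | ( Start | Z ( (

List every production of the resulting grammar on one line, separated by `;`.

Directly left-recursive nonterminals: W, Z.
For W: α = {)}, β = {(, Z X W}. Rewrite as W → β W1 and W1 → α W1 | ε.
For Z: α = {( (}, β = {( ), ( Start}. Rewrite as Z → β Z1 and Z1 → α Z1 | ε.

Start ::= ) ) | X; X ::= ) | Start | W Start; W ::= ( W1 | Z X W W1; Z ::= ( ) Z1 | ( Start Z1; W1 ::= ) W1 | epsilon; Z1 ::= ( ( Z1 | epsilon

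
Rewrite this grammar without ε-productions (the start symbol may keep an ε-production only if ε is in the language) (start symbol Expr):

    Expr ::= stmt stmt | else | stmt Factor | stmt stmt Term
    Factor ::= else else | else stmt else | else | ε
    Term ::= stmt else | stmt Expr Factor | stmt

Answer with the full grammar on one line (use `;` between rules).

Expr ::= stmt stmt | else | stmt Factor | stmt | stmt stmt Term; Factor ::= else else | else stmt else | else; Term ::= stmt else | stmt Expr Factor | stmt Expr | stmt

The nullable symbols are {Factor}.
ε ∉ L(G), so no ε-production is kept.
Expand every rule over subsets of its nullable positions: Expr → stmt Factor gives stmt Factor | stmt. Term → stmt Expr Factor gives stmt Expr Factor | stmt Expr.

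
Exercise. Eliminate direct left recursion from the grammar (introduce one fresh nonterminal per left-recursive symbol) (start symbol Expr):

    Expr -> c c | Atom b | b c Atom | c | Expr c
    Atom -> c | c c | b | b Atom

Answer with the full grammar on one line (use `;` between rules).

Directly left-recursive nonterminal: Expr.
For Expr: α = {c}, β = {c c, Atom b, b c Atom, c}. Rewrite as Expr → β Expr1 and Expr1 → α Expr1 | ε.

Expr -> c c Expr1 | Atom b Expr1 | b c Atom Expr1 | c Expr1; Atom -> c | c c | b | b Atom; Expr1 -> c Expr1 | eps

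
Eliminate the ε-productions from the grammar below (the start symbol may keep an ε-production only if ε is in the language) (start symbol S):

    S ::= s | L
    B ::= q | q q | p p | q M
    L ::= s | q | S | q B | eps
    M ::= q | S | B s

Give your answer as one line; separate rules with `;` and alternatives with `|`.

The nullable symbols are {L, M, S}.
ε ∈ L(G) since S is nullable, so keep S → ε.

S ::= s | L | eps; B ::= q | q q | p p | q M; L ::= s | q | S | q B; M ::= q | S | B s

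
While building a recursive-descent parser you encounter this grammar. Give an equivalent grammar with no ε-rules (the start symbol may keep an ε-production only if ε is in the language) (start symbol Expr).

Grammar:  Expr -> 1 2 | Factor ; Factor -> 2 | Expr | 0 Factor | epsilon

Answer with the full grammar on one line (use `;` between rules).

Expr -> 1 2 | Factor | epsilon; Factor -> 2 | Expr | 0 Factor | 0

The nullable symbols are {Expr, Factor}.
ε ∈ L(G) since Expr is nullable, so keep Expr → ε.
Add the nullable-subset variants: Factor → 0 Factor gives 0 Factor | 0.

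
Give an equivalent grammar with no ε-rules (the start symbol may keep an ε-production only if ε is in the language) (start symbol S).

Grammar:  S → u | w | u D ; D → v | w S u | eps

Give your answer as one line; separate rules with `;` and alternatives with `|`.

Nullable nonterminals: {D}.
ε ∉ L(G), so no ε-production is kept.

S → u | w | u D; D → v | w S u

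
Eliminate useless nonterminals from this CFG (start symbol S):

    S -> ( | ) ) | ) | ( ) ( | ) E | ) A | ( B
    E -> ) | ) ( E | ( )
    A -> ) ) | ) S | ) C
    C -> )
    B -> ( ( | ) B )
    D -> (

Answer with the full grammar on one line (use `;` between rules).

S -> ( | ) ) | ) | ( ) ( | ) E | ) A | ( B; E -> ) | ) ( E | ( ); A -> ) ) | ) S | ) C; C -> ); B -> ( ( | ) B )

Generating nonterminals: {A, B, C, D, E, S}.
Reachable from S after that: {A, B, C, E, S}.
Removed useless symbols: {D} and every production mentioning them.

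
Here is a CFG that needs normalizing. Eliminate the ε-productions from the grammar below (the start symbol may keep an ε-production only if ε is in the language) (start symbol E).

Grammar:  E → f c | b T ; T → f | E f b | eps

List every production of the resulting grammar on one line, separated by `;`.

E → f c | b T | b; T → f | E f b

Nullable nonterminals: {T}.
ε ∉ L(G), so no ε-production is kept.
Expand every rule over subsets of its nullable positions: E → b T gives b T | b.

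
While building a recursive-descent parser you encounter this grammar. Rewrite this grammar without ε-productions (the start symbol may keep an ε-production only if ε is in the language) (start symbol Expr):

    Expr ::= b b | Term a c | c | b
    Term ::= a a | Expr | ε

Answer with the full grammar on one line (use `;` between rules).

Expr ::= b b | Term a c | a c | c | b; Term ::= a a | Expr

The nullable symbols are {Term}.
ε ∉ L(G), so no ε-production is kept.
Add the nullable-subset variants: Expr → Term a c gives Term a c | a c.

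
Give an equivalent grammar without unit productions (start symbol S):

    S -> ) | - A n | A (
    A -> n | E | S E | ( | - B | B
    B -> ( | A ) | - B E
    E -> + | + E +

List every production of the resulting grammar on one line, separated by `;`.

S -> ) | - A n | A (; A -> ( | A ) | - B E | + | + E + | n | S E | - B; B -> ( | A ) | - B E; E -> + | + E +

Unit pairs: A ⇒* {B, E}.
For every A with A ⇒* B via unit rules, add B's non-unit alternatives to A; then delete every rule of the form X → Y.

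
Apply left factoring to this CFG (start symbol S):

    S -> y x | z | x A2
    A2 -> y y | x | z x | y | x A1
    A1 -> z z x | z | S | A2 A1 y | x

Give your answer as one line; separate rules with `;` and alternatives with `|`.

A2 has alternatives sharing prefix 'y': factor to A2 → y A2' with A2' → y | ε.
A2 has alternatives sharing prefix 'x': factor to A2 → x A2'' with A2'' → ε | A1.
A1 has alternatives sharing prefix 'z': factor to A1 → z A1' with A1' → z x | ε.

S -> y x | z | x A2; A2 -> z x | y A2' | x A2''; A1 -> S | A2 A1 y | x | z A1'; A2' -> y | ε; A2'' -> ε | A1; A1' -> z x | ε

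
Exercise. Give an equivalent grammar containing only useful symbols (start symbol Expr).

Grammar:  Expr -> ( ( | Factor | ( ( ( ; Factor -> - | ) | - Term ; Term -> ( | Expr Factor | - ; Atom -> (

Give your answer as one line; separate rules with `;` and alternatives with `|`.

Generating nonterminals: {Atom, Expr, Factor, Term}.
Reachable from Expr after that: {Expr, Factor, Term}.
Removed useless symbols: {Atom} and every production mentioning them.

Expr -> ( ( | Factor | ( ( (; Factor -> - | ) | - Term; Term -> ( | Expr Factor | -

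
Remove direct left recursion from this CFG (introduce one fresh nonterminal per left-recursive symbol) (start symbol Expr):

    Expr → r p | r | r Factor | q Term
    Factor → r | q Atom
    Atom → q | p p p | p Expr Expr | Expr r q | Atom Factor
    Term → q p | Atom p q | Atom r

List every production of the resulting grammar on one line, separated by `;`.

Expr → r p | r | r Factor | q Term; Factor → r | q Atom; Atom → q Atom1 | p p p Atom1 | p Expr Expr Atom1 | Expr r q Atom1; Term → q p | Atom p q | Atom r; Atom1 → Factor Atom1 | ε

Left recursion appears on Atom.
For Atom: α = {Factor}, β = {q, p p p, p Expr Expr, Expr r q}. Rewrite as Atom → β Atom1 and Atom1 → α Atom1 | ε.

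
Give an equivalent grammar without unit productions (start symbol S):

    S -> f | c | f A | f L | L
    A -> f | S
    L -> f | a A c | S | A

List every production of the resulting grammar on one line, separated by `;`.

S -> f | a A c | c | f A | f L; A -> f | a A c | c | f A | f L; L -> f | a A c | c | f A | f L

Unit pairs: A ⇒* {L, S}; L ⇒* {A, S}; S ⇒* {A, L}.
For each unit pair (A, B), copy every non-unit production of B to A, then drop all unit productions.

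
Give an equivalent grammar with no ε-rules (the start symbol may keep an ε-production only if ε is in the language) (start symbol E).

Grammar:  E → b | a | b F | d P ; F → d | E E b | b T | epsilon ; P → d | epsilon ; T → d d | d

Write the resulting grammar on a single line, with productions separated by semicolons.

E → b | a | b F | d P | d; F → d | E E b | b T; P → d; T → d d | d

Nullable set = {F, P}.
ε ∉ L(G), so no ε-production is kept.
Expand every rule over subsets of its nullable positions: E → d P gives d P | d.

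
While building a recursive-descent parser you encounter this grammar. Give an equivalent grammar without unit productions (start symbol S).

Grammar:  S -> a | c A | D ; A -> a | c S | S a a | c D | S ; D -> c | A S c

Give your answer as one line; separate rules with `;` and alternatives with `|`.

Unit pairs: A ⇒* {D, S}; S ⇒* {D}.
For each unit pair (A, B), copy every non-unit production of B to A, then drop all unit productions.

S -> c | A S c | a | c A; A -> c | A S c | a | c A | c S | S a a | c D; D -> c | A S c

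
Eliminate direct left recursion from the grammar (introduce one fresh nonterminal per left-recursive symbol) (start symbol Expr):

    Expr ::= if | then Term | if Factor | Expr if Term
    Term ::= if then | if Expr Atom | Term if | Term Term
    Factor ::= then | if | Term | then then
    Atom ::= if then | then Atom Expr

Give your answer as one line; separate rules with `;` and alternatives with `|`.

Expr ::= if Expr1 | then Term Expr1 | if Factor Expr1; Term ::= if then Term1 | if Expr Atom Term1; Factor ::= then | if | Term | then then; Atom ::= if then | then Atom Expr; Expr1 ::= if Term Expr1 | eps; Term1 ::= if Term1 | Term Term1 | eps

Left recursion appears on Expr, Term.
For Expr: α = {if Term}, β = {if, then Term, if Factor}. Rewrite as Expr → β Expr1 and Expr1 → α Expr1 | ε.
For Term: α = {if, Term}, β = {if then, if Expr Atom}. Rewrite as Term → β Term1 and Term1 → α Term1 | ε.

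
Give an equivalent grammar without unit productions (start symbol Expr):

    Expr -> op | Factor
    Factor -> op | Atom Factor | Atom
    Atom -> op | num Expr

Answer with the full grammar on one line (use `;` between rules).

Unit pairs: Expr ⇒* {Atom, Factor}; Factor ⇒* {Atom}.
For every A with A ⇒* B via unit rules, add B's non-unit alternatives to A; then delete every rule of the form X → Y.

Expr -> op | num Expr | Atom Factor; Factor -> op | num Expr | Atom Factor; Atom -> op | num Expr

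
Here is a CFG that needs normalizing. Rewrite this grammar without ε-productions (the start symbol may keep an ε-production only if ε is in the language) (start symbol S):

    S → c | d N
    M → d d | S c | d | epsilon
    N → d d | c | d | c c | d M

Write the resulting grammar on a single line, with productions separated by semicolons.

S → c | d N; M → d d | S c | d; N → d d | c | d | c c | d M

Nullable nonterminals: {M}.
ε ∉ L(G), so no ε-production is kept.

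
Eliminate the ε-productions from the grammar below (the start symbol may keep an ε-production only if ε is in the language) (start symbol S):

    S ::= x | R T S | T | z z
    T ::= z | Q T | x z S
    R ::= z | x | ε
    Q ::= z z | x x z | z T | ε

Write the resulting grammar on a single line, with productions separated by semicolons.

S ::= x | R T S | T S | T | z z; T ::= z | Q T | x z S; R ::= z | x; Q ::= z z | x x z | z T

Nullable nonterminals: {Q, R}.
ε ∉ L(G), so no ε-production is kept.
For each production, add variants omitting each subset of nullable occurrences: S → R T S gives R T S | T S.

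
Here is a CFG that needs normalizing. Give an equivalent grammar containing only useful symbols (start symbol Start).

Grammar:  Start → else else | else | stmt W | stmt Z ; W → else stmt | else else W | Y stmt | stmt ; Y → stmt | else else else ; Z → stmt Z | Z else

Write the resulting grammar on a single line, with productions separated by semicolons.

Start → else else | else | stmt W; W → else stmt | else else W | Y stmt | stmt; Y → stmt | else else else

Generating nonterminals: {Start, W, Y}.
Reachable from Start after that: {Start, W, Y}.
Removed useless symbols: {Z} and every production mentioning them.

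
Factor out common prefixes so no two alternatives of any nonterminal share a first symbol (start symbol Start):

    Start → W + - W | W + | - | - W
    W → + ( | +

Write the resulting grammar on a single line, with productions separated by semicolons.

Start → W + Start1 | - Start2; W → + W1; Start1 → - W | ε; Start2 → ε | W; W1 → ( | ε

Start has alternatives sharing prefix 'W +': factor to Start → W + Start1 with Start1 → - W | ε.
Start has alternatives sharing prefix '-': factor to Start → - Start2 with Start2 → ε | W.
W has alternatives sharing prefix '+': factor to W → + W1 with W1 → ( | ε.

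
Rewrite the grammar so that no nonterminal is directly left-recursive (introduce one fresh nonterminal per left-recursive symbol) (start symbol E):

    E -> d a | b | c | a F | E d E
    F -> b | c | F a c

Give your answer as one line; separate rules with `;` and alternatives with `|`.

E -> d a E' | b E' | c E' | a F E'; F -> b F' | c F'; E' -> d E E' | ε; F' -> a c F' | ε

Directly left-recursive nonterminals: E, F.
For E: α = {d E}, β = {d a, b, c, a F}. Rewrite as E → β E' and E' → α E' | ε.
For F: α = {a c}, β = {b, c}. Rewrite as F → β F' and F' → α F' | ε.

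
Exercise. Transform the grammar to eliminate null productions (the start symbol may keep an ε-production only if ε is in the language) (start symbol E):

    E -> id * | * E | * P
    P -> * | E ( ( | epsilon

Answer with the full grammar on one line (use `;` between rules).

E -> id * | * E | * P | *; P -> * | E ( (

Nullable set = {P}.
ε ∉ L(G), so no ε-production is kept.
Add the nullable-subset variants: E → * P gives * P | *.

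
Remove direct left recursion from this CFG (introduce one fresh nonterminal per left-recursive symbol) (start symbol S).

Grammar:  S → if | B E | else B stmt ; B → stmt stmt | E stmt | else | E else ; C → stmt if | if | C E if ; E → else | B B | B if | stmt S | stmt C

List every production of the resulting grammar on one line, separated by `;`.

S → if | B E | else B stmt; B → stmt stmt | E stmt | else | E else; C → stmt if C' | if C'; E → else | B B | B if | stmt S | stmt C; C' → E if C' | ε

Left recursion appears on C.
For C: α = {E if}, β = {stmt if, if}. Rewrite as C → β C' and C' → α C' | ε.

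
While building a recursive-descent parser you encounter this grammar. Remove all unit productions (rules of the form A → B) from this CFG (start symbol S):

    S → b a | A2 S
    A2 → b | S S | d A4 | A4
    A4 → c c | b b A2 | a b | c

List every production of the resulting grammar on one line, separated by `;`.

Unit pairs: A2 ⇒* {A4}.
For every A with A ⇒* B via unit rules, add B's non-unit alternatives to A; then delete every rule of the form X → Y.

S → b a | A2 S; A2 → c c | b b A2 | a b | c | b | S S | d A4; A4 → c c | b b A2 | a b | c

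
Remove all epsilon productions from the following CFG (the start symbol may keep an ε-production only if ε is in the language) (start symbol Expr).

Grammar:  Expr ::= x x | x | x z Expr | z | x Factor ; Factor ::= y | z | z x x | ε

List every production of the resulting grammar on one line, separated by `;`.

Expr ::= x x | x | x z Expr | z | x Factor; Factor ::= y | z | z x x

Nullable nonterminals: {Factor}.
ε ∉ L(G), so no ε-production is kept.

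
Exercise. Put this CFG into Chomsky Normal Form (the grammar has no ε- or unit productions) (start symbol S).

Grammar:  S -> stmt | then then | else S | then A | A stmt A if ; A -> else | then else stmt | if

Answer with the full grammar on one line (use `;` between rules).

Introduce a nonterminal for each terminal appearing in a rule of length ≥ 2: X1 → then, X2 → else, X3 → stmt, X4 → if.
Binarize each right-hand side of length ≥ 3 by chaining fresh nonterminals (Y1, Y2, …): affected rules were S → A X3 A X4; A → X1 X2 X3.

S -> stmt | X1 X1 | X2 S | X1 A | A Y1; A -> else | X1 Y3 | if; X1 -> then; X2 -> else; X3 -> stmt; X4 -> if; Y1 -> X3 Y2; Y2 -> A X4; Y3 -> X2 X3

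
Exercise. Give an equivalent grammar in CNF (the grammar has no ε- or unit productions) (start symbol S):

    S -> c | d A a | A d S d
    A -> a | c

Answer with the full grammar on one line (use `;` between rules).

S -> c | X1 Y1 | A Y2; A -> a | c; X1 -> d; X2 -> a; Y1 -> A X2; Y2 -> X1 Y3; Y3 -> S X1

Introduce a nonterminal for each terminal appearing in a rule of length ≥ 2: X1 → d, X2 → a.
Binarize each right-hand side of length ≥ 3 by chaining fresh nonterminals (Y1, Y2, …): affected rules were S → X1 A X2; S → A X1 S X1.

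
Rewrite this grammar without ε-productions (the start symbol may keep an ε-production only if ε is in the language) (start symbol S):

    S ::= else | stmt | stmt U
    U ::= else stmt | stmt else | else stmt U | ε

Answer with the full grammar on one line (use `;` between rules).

Nullable set = {U}.
ε ∉ L(G), so no ε-production is kept.

S ::= else | stmt | stmt U; U ::= else stmt | stmt else | else stmt U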